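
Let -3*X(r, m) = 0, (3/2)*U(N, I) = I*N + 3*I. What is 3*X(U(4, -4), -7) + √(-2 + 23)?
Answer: √21 ≈ 4.5826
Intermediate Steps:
U(N, I) = 2*I + 2*I*N/3 (U(N, I) = 2*(I*N + 3*I)/3 = 2*(3*I + I*N)/3 = 2*I + 2*I*N/3)
X(r, m) = 0 (X(r, m) = -⅓*0 = 0)
3*X(U(4, -4), -7) + √(-2 + 23) = 3*0 + √(-2 + 23) = 0 + √21 = √21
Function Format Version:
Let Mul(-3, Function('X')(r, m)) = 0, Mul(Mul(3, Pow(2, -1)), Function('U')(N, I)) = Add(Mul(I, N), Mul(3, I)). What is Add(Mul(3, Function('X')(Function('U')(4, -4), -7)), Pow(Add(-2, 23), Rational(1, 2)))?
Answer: Pow(21, Rational(1, 2)) ≈ 4.5826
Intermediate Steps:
Function('U')(N, I) = Add(Mul(2, I), Mul(Rational(2, 3), I, N)) (Function('U')(N, I) = Mul(Rational(2, 3), Add(Mul(I, N), Mul(3, I))) = Mul(Rational(2, 3), Add(Mul(3, I), Mul(I, N))) = Add(Mul(2, I), Mul(Rational(2, 3), I, N)))
Function('X')(r, m) = 0 (Function('X')(r, m) = Mul(Rational(-1, 3), 0) = 0)
Add(Mul(3, Function('X')(Function('U')(4, -4), -7)), Pow(Add(-2, 23), Rational(1, 2))) = Add(Mul(3, 0), Pow(Add(-2, 23), Rational(1, 2))) = Add(0, Pow(21, Rational(1, 2))) = Pow(21, Rational(1, 2))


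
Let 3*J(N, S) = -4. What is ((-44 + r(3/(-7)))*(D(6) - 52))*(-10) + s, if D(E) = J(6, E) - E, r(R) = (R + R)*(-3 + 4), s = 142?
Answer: -555938/21 ≈ -26473.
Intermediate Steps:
J(N, S) = -4/3 (J(N, S) = (1/3)*(-4) = -4/3)
r(R) = 2*R (r(R) = (2*R)*1 = 2*R)
D(E) = -4/3 - E
((-44 + r(3/(-7)))*(D(6) - 52))*(-10) + s = ((-44 + 2*(3/(-7)))*((-4/3 - 1*6) - 52))*(-10) + 142 = ((-44 + 2*(3*(-1/7)))*((-4/3 - 6) - 52))*(-10) + 142 = ((-44 + 2*(-3/7))*(-22/3 - 52))*(-10) + 142 = ((-44 - 6/7)*(-178/3))*(-10) + 142 = -314/7*(-178/3)*(-10) + 142 = (55892/21)*(-10) + 142 = -558920/21 + 142 = -555938/21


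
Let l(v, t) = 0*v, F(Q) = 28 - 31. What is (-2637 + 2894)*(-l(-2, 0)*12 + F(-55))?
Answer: -771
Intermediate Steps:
F(Q) = -3
l(v, t) = 0
(-2637 + 2894)*(-l(-2, 0)*12 + F(-55)) = (-2637 + 2894)*(-1*0*12 - 3) = 257*(0*12 - 3) = 257*(0 - 3) = 257*(-3) = -771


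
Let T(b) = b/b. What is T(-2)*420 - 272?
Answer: 148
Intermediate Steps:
T(b) = 1
T(-2)*420 - 272 = 1*420 - 272 = 420 - 272 = 148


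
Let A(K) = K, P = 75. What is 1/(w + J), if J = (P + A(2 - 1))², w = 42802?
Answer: 1/48578 ≈ 2.0585e-5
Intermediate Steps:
J = 5776 (J = (75 + (2 - 1))² = (75 + 1)² = 76² = 5776)
1/(w + J) = 1/(42802 + 5776) = 1/48578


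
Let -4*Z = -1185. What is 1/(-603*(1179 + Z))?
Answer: -4/3558303 ≈ -1.1241e-6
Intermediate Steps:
Z = 1185/4 (Z = -¼*(-1185) = 1185/4 ≈ 296.25)
1/(-603*(1179 + Z)) = 1/(-603*(1179 + 1185/4)) = 1/(-603*5901/4) = 1/(-3558303/4) = -4/3558303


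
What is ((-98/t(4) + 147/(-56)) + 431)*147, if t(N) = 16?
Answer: 248283/4 ≈ 62071.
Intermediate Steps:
((-98/t(4) + 147/(-56)) + 431)*147 = ((-98/16 + 147/(-56)) + 431)*147 = ((-98*1/16 + 147*(-1/56)) + 431)*147 = ((-49/8 - 21/8) + 431)*147 = (-35/4 + 431)*147 = (1689/4)*147 = 248283/4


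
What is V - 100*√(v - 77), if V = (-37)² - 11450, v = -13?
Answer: -10081 - 300*I*√10 ≈ -10081.0 - 948.68*I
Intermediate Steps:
V = -10081 (V = 1369 - 11450 = -10081)
V - 100*√(v - 77) = -10081 - 100*√(-13 - 77) = -10081 - 100*√(-90) = -10081 - 100*3*I*√10 = -10081 - 300*I*√10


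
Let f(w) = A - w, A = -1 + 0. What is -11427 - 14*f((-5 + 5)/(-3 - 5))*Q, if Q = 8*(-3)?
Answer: -11763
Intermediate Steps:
A = -1
f(w) = -1 - w
Q = -24
-11427 - 14*f((-5 + 5)/(-3 - 5))*Q = -11427 - 14*(-1 - (-5 + 5)/(-3 - 5))*(-24) = -11427 - 14*(-1 - 0/(-8))*(-24) = -11427 - 14*(-1 - 0*(-1)/8)*(-24) = -11427 - 14*(-1 - 1*0)*(-24) = -11427 - 14*(-1 + 0)*(-24) = -11427 - 14*(-1)*(-24) = -11427 - (-14)*(-24) = -11427 - 1*336 = -11427 - 336 = -11763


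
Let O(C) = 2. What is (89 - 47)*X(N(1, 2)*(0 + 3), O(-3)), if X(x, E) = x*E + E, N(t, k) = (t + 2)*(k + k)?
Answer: 3108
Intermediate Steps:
N(t, k) = 2*k*(2 + t) (N(t, k) = (2 + t)*(2*k) = 2*k*(2 + t))
X(x, E) = E + E*x (X(x, E) = E*x + E = E + E*x)
(89 - 47)*X(N(1, 2)*(0 + 3), O(-3)) = (89 - 47)*(2*(1 + (2*2*(2 + 1))*(0 + 3))) = 42*(2*(1 + (2*2*3)*3)) = 42*(2*(1 + 12*3)) = 42*(2*(1 + 36)) = 42*(2*37) = 42*74 = 3108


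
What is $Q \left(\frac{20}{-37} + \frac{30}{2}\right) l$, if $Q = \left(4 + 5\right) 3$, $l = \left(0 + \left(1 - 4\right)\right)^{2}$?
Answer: $\frac{130005}{37} \approx 3513.6$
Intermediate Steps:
$l = 9$ ($l = \left(0 + \left(1 - 4\right)\right)^{2} = \left(0 - 3\right)^{2} = \left(-3\right)^{2} = 9$)
$Q = 27$ ($Q = 9 \cdot 3 = 27$)
$Q \left(\frac{20}{-37} + \frac{30}{2}\right) l = 27 \left(\frac{20}{-37} + \frac{30}{2}\right) 9 = 27 \left(20 \left(- \frac{1}{37}\right) + 30 \cdot \frac{1}{2}\right) 9 = 27 \left(- \frac{20}{37} + 15\right) 9 = 27 \cdot \frac{535}{37} \cdot 9 = \frac{14445}{37} \cdot 9 = \frac{130005}{37}$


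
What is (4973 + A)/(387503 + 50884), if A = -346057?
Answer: -341084/438387 ≈ -0.77804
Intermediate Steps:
(4973 + A)/(387503 + 50884) = (4973 - 346057)/(387503 + 50884) = -341084/438387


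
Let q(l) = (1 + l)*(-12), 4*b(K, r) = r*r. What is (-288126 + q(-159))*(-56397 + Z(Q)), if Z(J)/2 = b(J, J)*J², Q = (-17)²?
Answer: -998319383655405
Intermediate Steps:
Q = 289
b(K, r) = r²/4 (b(K, r) = (r*r)/4 = r²/4)
q(l) = -12 - 12*l
Z(J) = J⁴/2 (Z(J) = 2*((J²/4)*J²) = 2*(J⁴/4) = J⁴/2)
(-288126 + q(-159))*(-56397 + Z(Q)) = (-288126 + (-12 - 12*(-159)))*(-56397 + (½)*289⁴) = (-288126 + (-12 + 1908))*(-56397 + (½)*6975757441) = (-288126 + 1896)*(-56397 + 6975757441/2) = -286230*6975644647/2 = -998319383655405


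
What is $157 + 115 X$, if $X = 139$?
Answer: $16142$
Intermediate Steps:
$157 + 115 X = 157 + 115 \cdot 139 = 157 + 15985 = 16142$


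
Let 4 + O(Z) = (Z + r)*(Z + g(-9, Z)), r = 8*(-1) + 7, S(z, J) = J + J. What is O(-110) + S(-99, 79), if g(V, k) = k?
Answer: 24574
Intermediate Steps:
S(z, J) = 2*J
r = -1 (r = -8 + 7 = -1)
O(Z) = -4 + 2*Z*(-1 + Z) (O(Z) = -4 + (Z - 1)*(Z + Z) = -4 + (-1 + Z)*(2*Z) = -4 + 2*Z*(-1 + Z))
O(-110) + S(-99, 79) = (-4 - 2*(-110) + 2*(-110)²) + 2*79 = (-4 + 220 + 2*12100) + 158 = (-4 + 220 + 24200) + 158 = 24416 + 158 = 24574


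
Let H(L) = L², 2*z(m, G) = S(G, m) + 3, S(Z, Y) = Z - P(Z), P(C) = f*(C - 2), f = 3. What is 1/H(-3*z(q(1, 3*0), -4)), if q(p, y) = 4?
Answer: 4/2601 ≈ 0.0015379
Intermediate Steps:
P(C) = -6 + 3*C (P(C) = 3*(C - 2) = 3*(-2 + C) = -6 + 3*C)
S(Z, Y) = 6 - 2*Z (S(Z, Y) = Z - (-6 + 3*Z) = Z + (6 - 3*Z) = 6 - 2*Z)
z(m, G) = 9/2 - G (z(m, G) = ((6 - 2*G) + 3)/2 = (9 - 2*G)/2 = 9/2 - G)
1/H(-3*z(q(1, 3*0), -4)) = 1/((-3*(9/2 - 1*(-4)))²) = 1/((-3*(9/2 + 4))²) = 1/((-3*17/2)²) = 1/((-51/2)²) = 1/(2601/4) = 4/2601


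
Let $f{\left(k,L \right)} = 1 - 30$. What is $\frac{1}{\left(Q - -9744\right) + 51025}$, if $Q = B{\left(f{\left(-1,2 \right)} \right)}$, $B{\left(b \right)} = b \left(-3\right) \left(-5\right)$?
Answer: $\frac{1}{60334} \approx 1.6574 \cdot 10^{-5}$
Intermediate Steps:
$f{\left(k,L \right)} = -29$ ($f{\left(k,L \right)} = 1 - 30 = -29$)
$B{\left(b \right)} = 15 b$ ($B{\left(b \right)} = - 3 b \left(-5\right) = 15 b$)
$Q = -435$ ($Q = 15 \left(-29\right) = -435$)
$\frac{1}{\left(Q - -9744\right) + 51025} = \frac{1}{\left(-435 - -9744\right) + 51025} = \frac{1}{\left(-435 + 9744\right) + 51025} = \frac{1}{9309 + 51025} = \frac{1}{60334}$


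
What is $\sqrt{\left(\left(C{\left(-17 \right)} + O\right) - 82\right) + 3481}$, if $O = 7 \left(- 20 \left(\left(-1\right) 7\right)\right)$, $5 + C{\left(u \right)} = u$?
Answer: $\sqrt{4357} \approx 66.008$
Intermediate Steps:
$C{\left(u \right)} = -5 + u$
$O = 980$ ($O = 7 \left(\left(-20\right) \left(-7\right)\right) = 7 \cdot 140 = 980$)
$\sqrt{\left(\left(C{\left(-17 \right)} + O\right) - 82\right) + 3481} = \sqrt{\left(\left(\left(-5 - 17\right) + 980\right) - 82\right) + 3481} = \sqrt{\left(\left(-22 + 980\right) - 82\right) + 3481} = \sqrt{\left(958 - 82\right) + 3481} = \sqrt{876 + 3481} = \sqrt{4357}$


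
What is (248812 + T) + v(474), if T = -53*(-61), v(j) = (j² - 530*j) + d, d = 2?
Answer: 225503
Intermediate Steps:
v(j) = 2 + j² - 530*j (v(j) = (j² - 530*j) + 2 = 2 + j² - 530*j)
T = 3233
(248812 + T) + v(474) = (248812 + 3233) + (2 + 474² - 530*474) = 252045 + (2 + 224676 - 251220) = 252045 - 26542 = 225503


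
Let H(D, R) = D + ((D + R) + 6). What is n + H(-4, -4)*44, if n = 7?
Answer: -257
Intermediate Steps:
H(D, R) = 6 + R + 2*D (H(D, R) = D + (6 + D + R) = 6 + R + 2*D)
n + H(-4, -4)*44 = 7 + (6 - 4 + 2*(-4))*44 = 7 + (6 - 4 - 8)*44 = 7 - 6*44 = 7 - 264 = -257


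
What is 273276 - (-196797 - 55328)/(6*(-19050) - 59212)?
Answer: 47416413187/173512 ≈ 2.7327e+5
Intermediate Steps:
273276 - (-196797 - 55328)/(6*(-19050) - 59212) = 273276 - (-252125)/(-114300 - 59212) = 273276 - (-252125)/(-173512) = 273276 - (-252125)*(-1)/173512 = 273276 - 1*252125/173512 = 273276 - 252125/173512 = 47416413187/173512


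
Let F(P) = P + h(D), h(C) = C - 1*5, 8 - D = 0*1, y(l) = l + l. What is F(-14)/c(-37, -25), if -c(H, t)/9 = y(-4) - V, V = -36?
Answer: 11/252 ≈ 0.043651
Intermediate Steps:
y(l) = 2*l
D = 8 (D = 8 - 0 = 8 - 1*0 = 8 + 0 = 8)
h(C) = -5 + C (h(C) = C - 5 = -5 + C)
c(H, t) = -252 (c(H, t) = -9*(2*(-4) - 1*(-36)) = -9*(-8 + 36) = -9*28 = -252)
F(P) = 3 + P (F(P) = P + (-5 + 8) = P + 3 = 3 + P)
F(-14)/c(-37, -25) = (3 - 14)/(-252) = -11*(-1/252) = 11/252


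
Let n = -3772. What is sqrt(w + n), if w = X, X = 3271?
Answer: I*sqrt(501) ≈ 22.383*I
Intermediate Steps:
w = 3271
sqrt(w + n) = sqrt(3271 - 3772) = sqrt(-501) = I*sqrt(501)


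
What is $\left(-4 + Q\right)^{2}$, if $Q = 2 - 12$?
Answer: $196$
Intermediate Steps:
$Q = -10$ ($Q = 2 - 12 = -10$)
$\left(-4 + Q\right)^{2} = \left(-4 - 10\right)^{2} = \left(-14\right)^{2} = 196$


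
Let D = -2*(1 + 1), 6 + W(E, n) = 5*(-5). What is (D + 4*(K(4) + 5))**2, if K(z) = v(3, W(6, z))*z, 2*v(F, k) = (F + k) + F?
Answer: 33856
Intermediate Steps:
W(E, n) = -31 (W(E, n) = -6 + 5*(-5) = -6 - 25 = -31)
v(F, k) = F + k/2 (v(F, k) = ((F + k) + F)/2 = (k + 2*F)/2 = F + k/2)
K(z) = -25*z/2 (K(z) = (3 + (1/2)*(-31))*z = (3 - 31/2)*z = -25*z/2)
D = -4 (D = -2*2 = -4)
(D + 4*(K(4) + 5))**2 = (-4 + 4*(-25/2*4 + 5))**2 = (-4 + 4*(-50 + 5))**2 = (-4 + 4*(-45))**2 = (-4 - 180)**2 = (-184)**2 = 33856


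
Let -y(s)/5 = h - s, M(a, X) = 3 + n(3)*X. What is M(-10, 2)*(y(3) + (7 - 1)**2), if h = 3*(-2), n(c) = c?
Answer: 729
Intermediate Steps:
M(a, X) = 3 + 3*X
h = -6
y(s) = 30 + 5*s (y(s) = -5*(-6 - s) = 30 + 5*s)
M(-10, 2)*(y(3) + (7 - 1)**2) = (3 + 3*2)*((30 + 5*3) + (7 - 1)**2) = (3 + 6)*((30 + 15) + 6**2) = 9*(45 + 36) = 9*81 = 729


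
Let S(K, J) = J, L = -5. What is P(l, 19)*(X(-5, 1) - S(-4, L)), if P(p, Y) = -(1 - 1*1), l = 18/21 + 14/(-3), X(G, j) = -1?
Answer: 0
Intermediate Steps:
l = -80/21 (l = 18*(1/21) + 14*(-⅓) = 6/7 - 14/3 = -80/21 ≈ -3.8095)
P(p, Y) = 0 (P(p, Y) = -(1 - 1) = -1*0 = 0)
P(l, 19)*(X(-5, 1) - S(-4, L)) = 0*(-1 - 1*(-5)) = 0*(-1 + 5) = 0*4 = 0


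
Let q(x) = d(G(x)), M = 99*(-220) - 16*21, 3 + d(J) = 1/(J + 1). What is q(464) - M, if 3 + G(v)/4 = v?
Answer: 40798486/1845 ≈ 22113.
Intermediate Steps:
G(v) = -12 + 4*v
d(J) = -3 + 1/(1 + J) (d(J) = -3 + 1/(J + 1) = -3 + 1/(1 + J))
M = -22116 (M = -21780 - 336 = -22116)
q(x) = (34 - 12*x)/(-11 + 4*x) (q(x) = (-2 - 3*(-12 + 4*x))/(1 + (-12 + 4*x)) = (-2 + (36 - 12*x))/(-11 + 4*x) = (34 - 12*x)/(-11 + 4*x))
q(464) - M = 2*(17 - 6*464)/(-11 + 4*464) - 1*(-22116) = 2*(17 - 2784)/(-11 + 1856) + 22116 = 2*(-2767)/1845 + 22116 = 2*(1/1845)*(-2767) + 22116 = -5534/1845 + 22116 = 40798486/1845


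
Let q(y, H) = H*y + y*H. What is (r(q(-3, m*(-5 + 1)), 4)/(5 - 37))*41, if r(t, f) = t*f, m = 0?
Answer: 0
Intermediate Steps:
q(y, H) = 2*H*y (q(y, H) = H*y + H*y = 2*H*y)
r(t, f) = f*t
(r(q(-3, m*(-5 + 1)), 4)/(5 - 37))*41 = ((4*(2*(0*(-5 + 1))*(-3)))/(5 - 37))*41 = ((4*(2*(0*(-4))*(-3)))/(-32))*41 = ((4*(2*0*(-3)))*(-1/32))*41 = ((4*0)*(-1/32))*41 = (0*(-1/32))*41 = 0*41 = 0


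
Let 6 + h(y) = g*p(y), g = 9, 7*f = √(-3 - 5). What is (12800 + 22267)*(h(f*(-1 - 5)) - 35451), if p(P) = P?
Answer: -1243370619 - 3787236*I*√2/7 ≈ -1.2434e+9 - 7.6514e+5*I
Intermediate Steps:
f = 2*I*√2/7 (f = √(-3 - 5)/7 = √(-8)/7 = (2*I*√2)/7 = 2*I*√2/7 ≈ 0.40406*I)
h(y) = -6 + 9*y
(12800 + 22267)*(h(f*(-1 - 5)) - 35451) = (12800 + 22267)*((-6 + 9*((2*I*√2/7)*(-1 - 5))) - 35451) = 35067*((-6 + 9*((2*I*√2/7)*(-6))) - 35451) = 35067*((-6 + 9*(-12*I*√2/7)) - 35451) = 35067*((-6 - 108*I*√2/7) - 35451) = 35067*(-35457 - 108*I*√2/7) = -1243370619 - 3787236*I*√2/7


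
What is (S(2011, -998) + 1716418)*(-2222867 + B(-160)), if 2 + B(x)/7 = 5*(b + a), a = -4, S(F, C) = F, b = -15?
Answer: -3821005929234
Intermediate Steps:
B(x) = -679 (B(x) = -14 + 7*(5*(-15 - 4)) = -14 + 7*(5*(-19)) = -14 + 7*(-95) = -14 - 665 = -679)
(S(2011, -998) + 1716418)*(-2222867 + B(-160)) = (2011 + 1716418)*(-2222867 - 679) = 1718429*(-2223546) = -3821005929234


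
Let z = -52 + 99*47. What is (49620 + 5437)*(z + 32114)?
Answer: 2021417755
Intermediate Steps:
z = 4601 (z = -52 + 4653 = 4601)
(49620 + 5437)*(z + 32114) = (49620 + 5437)*(4601 + 32114) = 55057*36715 = 2021417755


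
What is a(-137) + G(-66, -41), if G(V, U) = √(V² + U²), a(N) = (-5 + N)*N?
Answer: 19454 + √6037 ≈ 19532.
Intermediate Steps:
a(N) = N*(-5 + N)
G(V, U) = √(U² + V²)
a(-137) + G(-66, -41) = -137*(-5 - 137) + √((-41)² + (-66)²) = -137*(-142) + √(1681 + 4356) = 19454 + √6037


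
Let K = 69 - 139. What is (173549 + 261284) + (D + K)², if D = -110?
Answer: 467233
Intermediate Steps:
K = -70
(173549 + 261284) + (D + K)² = (173549 + 261284) + (-110 - 70)² = 434833 + (-180)² = 434833 + 32400 = 467233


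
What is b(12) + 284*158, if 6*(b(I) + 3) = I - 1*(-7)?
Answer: 269233/6 ≈ 44872.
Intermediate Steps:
b(I) = -11/6 + I/6 (b(I) = -3 + (I - 1*(-7))/6 = -3 + (I + 7)/6 = -3 + (7 + I)/6 = -3 + (7/6 + I/6) = -11/6 + I/6)
b(12) + 284*158 = (-11/6 + (1/6)*12) + 284*158 = (-11/6 + 2) + 44872 = 1/6 + 44872 = 269233/6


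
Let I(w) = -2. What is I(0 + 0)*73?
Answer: -146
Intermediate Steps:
I(0 + 0)*73 = -2*73 = -146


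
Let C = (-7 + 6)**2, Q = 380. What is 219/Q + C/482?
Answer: 52969/91580 ≈ 0.57839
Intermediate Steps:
C = 1 (C = (-1)**2 = 1)
219/Q + C/482 = 219/380 + 1/482 = 52969/91580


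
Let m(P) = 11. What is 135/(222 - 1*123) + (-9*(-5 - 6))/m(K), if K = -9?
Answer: 114/11 ≈ 10.364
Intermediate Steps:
135/(222 - 1*123) + (-9*(-5 - 6))/m(K) = 135/(222 - 1*123) - 9*(-5 - 6)/11 = 135/(222 - 123) - 9*(-11)*(1/11) = 135/99 + 99*(1/11) = 135*(1/99) + 9 = 15/11 + 9 = 114/11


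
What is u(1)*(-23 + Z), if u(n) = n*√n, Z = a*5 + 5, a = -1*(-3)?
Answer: -3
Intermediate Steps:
a = 3
Z = 20 (Z = 3*5 + 5 = 15 + 5 = 20)
u(n) = n^(3/2)
u(1)*(-23 + Z) = 1^(3/2)*(-23 + 20) = 1*(-3) = -3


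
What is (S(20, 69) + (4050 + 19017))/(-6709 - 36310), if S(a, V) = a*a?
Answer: -23467/43019 ≈ -0.54550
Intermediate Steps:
S(a, V) = a**2
(S(20, 69) + (4050 + 19017))/(-6709 - 36310) = (20**2 + (4050 + 19017))/(-6709 - 36310) = (400 + 23067)/(-43019) = 23467*(-1/43019) = -23467/43019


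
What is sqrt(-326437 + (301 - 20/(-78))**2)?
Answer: 2*I*sqrt(89617919)/39 ≈ 485.47*I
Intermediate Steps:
sqrt(-326437 + (301 - 20/(-78))**2) = sqrt(-326437 + (301 - 20*(-1/78))**2) = sqrt(-326437 + (301 + 10/39)**2) = sqrt(-326437 + (11749/39)**2) = sqrt(-326437 + 138039001/1521) = sqrt(-358471676/1521) = 2*I*sqrt(89617919)/39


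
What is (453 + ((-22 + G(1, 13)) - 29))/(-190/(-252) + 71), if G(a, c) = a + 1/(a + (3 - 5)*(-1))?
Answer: 50820/9041 ≈ 5.6211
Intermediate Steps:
G(a, c) = a + 1/(2 + a) (G(a, c) = a + 1/(a - 2*(-1)) = a + 1/(a + 2) = a + 1/(2 + a))
(453 + ((-22 + G(1, 13)) - 29))/(-190/(-252) + 71) = (453 + ((-22 + (1 + 1**2 + 2*1)/(2 + 1)) - 29))/(-190/(-252) + 71) = (453 + ((-22 + (1 + 1 + 2)/3) - 29))/(-190*(-1/252) + 71) = (453 + ((-22 + (1/3)*4) - 29))/(95/126 + 71) = (453 + ((-22 + 4/3) - 29))/(9041/126) = (453 + (-62/3 - 29))*(126/9041) = (453 - 149/3)*(126/9041) = (1210/3)*(126/9041) = 50820/9041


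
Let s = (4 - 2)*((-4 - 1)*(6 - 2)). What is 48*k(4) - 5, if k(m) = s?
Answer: -1925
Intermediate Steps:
s = -40 (s = 2*(-5*4) = 2*(-20) = -40)
k(m) = -40
48*k(4) - 5 = 48*(-40) - 5 = -1920 - 5 = -1925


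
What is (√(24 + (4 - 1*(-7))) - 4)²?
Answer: (4 - √35)² ≈ 3.6714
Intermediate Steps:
(√(24 + (4 - 1*(-7))) - 4)² = (√(24 + (4 + 7)) - 4)² = (√(24 + 11) - 4)² = (√35 - 4)² = (-4 + √35)²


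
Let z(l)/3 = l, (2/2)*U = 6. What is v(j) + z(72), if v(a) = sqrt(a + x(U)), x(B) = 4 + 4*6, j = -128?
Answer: 216 + 10*I ≈ 216.0 + 10.0*I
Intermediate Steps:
U = 6
z(l) = 3*l
x(B) = 28 (x(B) = 4 + 24 = 28)
v(a) = sqrt(28 + a) (v(a) = sqrt(a + 28) = sqrt(28 + a))
v(j) + z(72) = sqrt(28 - 128) + 3*72 = sqrt(-100) + 216 = 10*I + 216 = 216 + 10*I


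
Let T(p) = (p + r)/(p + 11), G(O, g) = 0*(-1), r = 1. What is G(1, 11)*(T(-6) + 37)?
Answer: 0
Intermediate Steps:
G(O, g) = 0
T(p) = (1 + p)/(11 + p) (T(p) = (p + 1)/(p + 11) = (1 + p)/(11 + p))
G(1, 11)*(T(-6) + 37) = 0*((1 - 6)/(11 - 6) + 37) = 0*(-5/5 + 37) = 0*((⅕)*(-5) + 37) = 0*(-1 + 37) = 0*36 = 0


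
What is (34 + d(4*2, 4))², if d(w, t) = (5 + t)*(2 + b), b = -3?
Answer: 625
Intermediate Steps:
d(w, t) = -5 - t (d(w, t) = (5 + t)*(2 - 3) = (5 + t)*(-1) = -5 - t)
(34 + d(4*2, 4))² = (34 + (-5 - 1*4))² = (34 + (-5 - 4))² = (34 - 9)² = 25² = 625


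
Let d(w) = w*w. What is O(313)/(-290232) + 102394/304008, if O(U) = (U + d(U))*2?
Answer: -625812773/1838184372 ≈ -0.34045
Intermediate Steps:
d(w) = w**2
O(U) = 2*U + 2*U**2 (O(U) = (U + U**2)*2 = 2*U + 2*U**2)
O(313)/(-290232) + 102394/304008 = (2*313*(1 + 313))/(-290232) + 102394/304008 = (2*313*314)*(-1/290232) + 102394*(1/304008) = 196564*(-1/290232) + 51197/152004 = -49141/72558 + 51197/152004 = -625812773/1838184372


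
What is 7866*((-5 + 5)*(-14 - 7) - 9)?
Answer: -70794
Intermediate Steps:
7866*((-5 + 5)*(-14 - 7) - 9) = 7866*(0*(-21) - 9) = 7866*(0 - 9) = 7866*(-9) = -70794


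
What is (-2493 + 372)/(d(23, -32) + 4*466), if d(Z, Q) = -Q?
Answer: -707/632 ≈ -1.1187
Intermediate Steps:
(-2493 + 372)/(d(23, -32) + 4*466) = (-2493 + 372)/(-1*(-32) + 4*466) = -2121/(32 + 1864) = -2121/1896 = -2121*1/1896 = -707/632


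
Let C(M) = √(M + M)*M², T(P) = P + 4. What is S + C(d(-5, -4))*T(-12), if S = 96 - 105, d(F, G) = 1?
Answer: -9 - 8*√2 ≈ -20.314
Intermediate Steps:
T(P) = 4 + P
S = -9
C(M) = √2*M^(5/2) (C(M) = √(2*M)*M² = (√2*√M)*M² = √2*M^(5/2))
S + C(d(-5, -4))*T(-12) = -9 + (√2*1^(5/2))*(4 - 12) = -9 + (√2*1)*(-8) = -9 + √2*(-8) = -9 - 8*√2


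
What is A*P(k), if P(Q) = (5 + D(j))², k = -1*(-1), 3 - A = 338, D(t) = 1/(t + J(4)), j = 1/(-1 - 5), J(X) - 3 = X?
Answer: -14914535/1681 ≈ -8872.4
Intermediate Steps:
J(X) = 3 + X
j = -⅙ (j = 1/(-6) = -⅙ ≈ -0.16667)
D(t) = 1/(7 + t) (D(t) = 1/(t + (3 + 4)) = 1/(t + 7) = 1/(7 + t))
A = -335 (A = 3 - 1*338 = 3 - 338 = -335)
k = 1
P(Q) = 44521/1681 (P(Q) = (5 + 1/(7 - ⅙))² = (5 + 1/(41/6))² = (5 + 6/41)² = (211/41)² = 44521/1681)
A*P(k) = -335*44521/1681 = -14914535/1681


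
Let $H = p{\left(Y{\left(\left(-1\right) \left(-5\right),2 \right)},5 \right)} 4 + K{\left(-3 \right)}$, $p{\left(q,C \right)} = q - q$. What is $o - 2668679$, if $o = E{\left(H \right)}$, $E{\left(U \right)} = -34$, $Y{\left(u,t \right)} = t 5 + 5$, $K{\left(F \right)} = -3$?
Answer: $-2668713$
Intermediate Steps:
$Y{\left(u,t \right)} = 5 + 5 t$ ($Y{\left(u,t \right)} = 5 t + 5 = 5 + 5 t$)
$p{\left(q,C \right)} = 0$
$H = -3$ ($H = 0 \cdot 4 - 3 = 0 - 3 = -3$)
$o = -34$
$o - 2668679 = -34 - 2668679 = -2668713$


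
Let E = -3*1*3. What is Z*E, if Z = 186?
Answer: -1674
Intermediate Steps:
E = -9 (E = -3*3 = -9)
Z*E = 186*(-9) = -1674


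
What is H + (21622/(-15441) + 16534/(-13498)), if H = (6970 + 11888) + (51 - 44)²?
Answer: 1970049641638/104211309 ≈ 18904.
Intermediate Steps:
H = 18907 (H = 18858 + 7² = 18858 + 49 = 18907)
H + (21622/(-15441) + 16534/(-13498)) = 18907 + (21622/(-15441) + 16534/(-13498)) = 18907 + (21622*(-1/15441) + 16534*(-1/13498)) = 18907 + (-21622/15441 - 8267/6749) = 18907 - 273577625/104211309 = 1970049641638/104211309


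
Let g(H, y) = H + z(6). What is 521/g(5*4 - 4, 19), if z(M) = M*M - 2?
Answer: 521/50 ≈ 10.420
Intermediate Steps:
z(M) = -2 + M**2 (z(M) = M**2 - 2 = -2 + M**2)
g(H, y) = 34 + H (g(H, y) = H + (-2 + 6**2) = H + (-2 + 36) = H + 34 = 34 + H)
521/g(5*4 - 4, 19) = 521/(34 + (5*4 - 4)) = 521/(34 + (20 - 4)) = 521/(34 + 16) = 521/50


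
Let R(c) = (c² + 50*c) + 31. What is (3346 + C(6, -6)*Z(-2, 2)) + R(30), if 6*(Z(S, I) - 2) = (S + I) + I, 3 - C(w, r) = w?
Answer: 5770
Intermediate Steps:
C(w, r) = 3 - w
R(c) = 31 + c² + 50*c
Z(S, I) = 2 + I/3 + S/6 (Z(S, I) = 2 + ((S + I) + I)/6 = 2 + ((I + S) + I)/6 = 2 + (S + 2*I)/6 = 2 + (I/3 + S/6) = 2 + I/3 + S/6)
(3346 + C(6, -6)*Z(-2, 2)) + R(30) = (3346 + (3 - 1*6)*(2 + (⅓)*2 + (⅙)*(-2))) + (31 + 30² + 50*30) = (3346 + (3 - 6)*(2 + ⅔ - ⅓)) + (31 + 900 + 1500) = (3346 - 3*7/3) + 2431 = (3346 - 7) + 2431 = 3339 + 2431 = 5770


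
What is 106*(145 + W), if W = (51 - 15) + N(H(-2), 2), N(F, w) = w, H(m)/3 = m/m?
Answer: 19398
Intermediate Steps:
H(m) = 3 (H(m) = 3*(m/m) = 3*1 = 3)
W = 38 (W = (51 - 15) + 2 = 36 + 2 = 38)
106*(145 + W) = 106*(145 + 38) = 106*183 = 19398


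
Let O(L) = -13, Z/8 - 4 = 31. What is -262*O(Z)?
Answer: 3406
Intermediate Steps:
Z = 280 (Z = 32 + 8*31 = 32 + 248 = 280)
-262*O(Z) = -262*(-13) = 3406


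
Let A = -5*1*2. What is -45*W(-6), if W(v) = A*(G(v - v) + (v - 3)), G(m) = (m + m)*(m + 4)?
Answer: -4050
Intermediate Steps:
G(m) = 2*m*(4 + m) (G(m) = (2*m)*(4 + m) = 2*m*(4 + m))
A = -10 (A = -5*2 = -10)
W(v) = 30 - 10*v (W(v) = -10*(2*(v - v)*(4 + (v - v)) + (v - 3)) = -10*(2*0*(4 + 0) + (-3 + v)) = -10*(2*0*4 + (-3 + v)) = -10*(0 + (-3 + v)) = -10*(-3 + v) = 30 - 10*v)
-45*W(-6) = -45*(30 - 10*(-6)) = -45*(30 + 60) = -45*90 = -4050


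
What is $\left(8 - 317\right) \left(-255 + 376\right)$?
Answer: $-37389$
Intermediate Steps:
$\left(8 - 317\right) \left(-255 + 376\right) = \left(-309\right) 121 = -37389$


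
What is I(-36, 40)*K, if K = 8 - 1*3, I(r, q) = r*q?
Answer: -7200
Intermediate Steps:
I(r, q) = q*r
K = 5 (K = 8 - 3 = 5)
I(-36, 40)*K = (40*(-36))*5 = -1440*5 = -7200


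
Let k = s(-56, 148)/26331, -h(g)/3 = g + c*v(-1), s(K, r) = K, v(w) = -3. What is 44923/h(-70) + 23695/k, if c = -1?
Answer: -17914858051/1608 ≈ -1.1141e+7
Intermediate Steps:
h(g) = -9 - 3*g (h(g) = -3*(g - 1*(-3)) = -3*(g + 3) = -3*(3 + g) = -9 - 3*g)
k = -56/26331 ≈ -0.0021268
44923/h(-70) + 23695/k = 44923/(-9 - 3*(-70)) + 23695/(-56/26331) = 44923/(-9 + 210) + 23695*(-26331/56) = 44923/201 - 89130435/8 = -17914858051/1608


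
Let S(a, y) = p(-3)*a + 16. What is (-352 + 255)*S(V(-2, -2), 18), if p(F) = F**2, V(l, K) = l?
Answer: 194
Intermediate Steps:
S(a, y) = 16 + 9*a (S(a, y) = (-3)**2*a + 16 = 9*a + 16 = 16 + 9*a)
(-352 + 255)*S(V(-2, -2), 18) = (-352 + 255)*(16 + 9*(-2)) = -97*(16 - 18) = -97*(-2) = 194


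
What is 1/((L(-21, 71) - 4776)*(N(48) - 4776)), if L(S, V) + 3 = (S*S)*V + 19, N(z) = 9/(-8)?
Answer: -8/1014699567 ≈ -7.8841e-9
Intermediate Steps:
N(z) = -9/8 (N(z) = 9*(-1/8) = -9/8)
L(S, V) = 16 + V*S**2 (L(S, V) = -3 + ((S*S)*V + 19) = -3 + (S**2*V + 19) = -3 + (V*S**2 + 19) = -3 + (19 + V*S**2) = 16 + V*S**2)
1/((L(-21, 71) - 4776)*(N(48) - 4776)) = 1/(((16 + 71*(-21)**2) - 4776)*(-9/8 - 4776)) = 1/(((16 + 71*441) - 4776)*(-38217/8)) = 1/(((16 + 31311) - 4776)*(-38217/8)) = 1/((31327 - 4776)*(-38217/8)) = 1/(26551*(-38217/8)) = 1/(-1014699567/8) = -8/1014699567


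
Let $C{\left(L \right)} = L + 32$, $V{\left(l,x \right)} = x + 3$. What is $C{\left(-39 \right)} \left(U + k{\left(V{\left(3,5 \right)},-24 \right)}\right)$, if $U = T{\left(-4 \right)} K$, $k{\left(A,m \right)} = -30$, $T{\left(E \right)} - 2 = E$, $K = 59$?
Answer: $1036$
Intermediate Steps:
$V{\left(l,x \right)} = 3 + x$
$T{\left(E \right)} = 2 + E$
$C{\left(L \right)} = 32 + L$
$U = -118$ ($U = \left(2 - 4\right) 59 = \left(-2\right) 59 = -118$)
$C{\left(-39 \right)} \left(U + k{\left(V{\left(3,5 \right)},-24 \right)}\right) = \left(32 - 39\right) \left(-118 - 30\right) = \left(-7\right) \left(-148\right) = 1036$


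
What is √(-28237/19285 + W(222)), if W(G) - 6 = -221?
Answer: 4*I*√5031591495/19285 ≈ 14.713*I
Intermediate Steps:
W(G) = -215 (W(G) = 6 - 221 = -215)
√(-28237/19285 + W(222)) = √(-28237/19285 - 215) = √(-4174512/19285) = 4*I*√5031591495/19285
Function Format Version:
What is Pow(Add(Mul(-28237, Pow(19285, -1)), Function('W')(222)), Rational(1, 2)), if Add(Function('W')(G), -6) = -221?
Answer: Mul(Rational(4, 19285), I, Pow(5031591495, Rational(1, 2))) ≈ Mul(14.713, I)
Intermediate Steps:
Function('W')(G) = -215 (Function('W')(G) = Add(6, -221) = -215)
Pow(Add(Mul(-28237, Pow(19285, -1)), Function('W')(222)), Rational(1, 2)) = Pow(Add(Mul(-28237, Pow(19285, -1)), -215), Rational(1, 2)) = Pow(Add(Mul(-28237, Rational(1, 19285)), -215), Rational(1, 2)) = Pow(Add(Rational(-28237, 19285), -215), Rational(1, 2)) = Pow(Rational(-4174512, 19285), Rational(1, 2)) = Mul(Rational(4, 19285), I, Pow(5031591495, Rational(1, 2)))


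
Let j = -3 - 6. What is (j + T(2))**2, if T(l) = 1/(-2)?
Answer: 361/4 ≈ 90.250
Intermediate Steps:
T(l) = -1/2
j = -9
(j + T(2))**2 = (-9 - 1/2)**2 = (-19/2)**2 = 361/4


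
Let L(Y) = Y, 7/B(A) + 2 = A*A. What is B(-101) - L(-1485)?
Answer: 2163646/1457 ≈ 1485.0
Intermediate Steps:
B(A) = 7/(-2 + A**2) (B(A) = 7/(-2 + A*A) = 7/(-2 + A**2))
B(-101) - L(-1485) = 7/(-2 + (-101)**2) - 1*(-1485) = 7/(-2 + 10201) + 1485 = 7/10199 + 1485 = 7*(1/10199) + 1485 = 1/1457 + 1485 = 2163646/1457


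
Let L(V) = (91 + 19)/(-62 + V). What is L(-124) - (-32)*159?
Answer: 473129/93 ≈ 5087.4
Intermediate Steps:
L(V) = 110/(-62 + V)
L(-124) - (-32)*159 = 110/(-62 - 124) - (-32)*159 = 110/(-186) - 1*(-5088) = 110*(-1/186) + 5088 = -55/93 + 5088 = 473129/93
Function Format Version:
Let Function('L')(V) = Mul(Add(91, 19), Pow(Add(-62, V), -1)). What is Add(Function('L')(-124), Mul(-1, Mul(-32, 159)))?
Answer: Rational(473129, 93) ≈ 5087.4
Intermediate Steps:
Function('L')(V) = Mul(110, Pow(Add(-62, V), -1))
Add(Function('L')(-124), Mul(-1, Mul(-32, 159))) = Add(Mul(110, Pow(Add(-62, -124), -1)), Mul(-1, Mul(-32, 159))) = Add(Mul(110, Pow(-186, -1)), Mul(-1, -5088)) = Add(Mul(110, Rational(-1, 186)), 5088) = Add(Rational(-55, 93), 5088) = Rational(473129, 93)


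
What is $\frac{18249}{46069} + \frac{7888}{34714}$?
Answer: $\frac{29320237}{47036449} \approx 0.62335$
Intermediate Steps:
$\frac{18249}{46069} + \frac{7888}{34714} = 18249 \cdot \frac{1}{46069} + 7888 \cdot \frac{1}{34714} = \frac{18249}{46069} + \frac{232}{1021} = \frac{29320237}{47036449}$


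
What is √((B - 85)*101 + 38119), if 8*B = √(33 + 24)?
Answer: √(472544 + 202*√57)/4 ≈ 172.13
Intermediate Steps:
B = √57/8 (B = √(33 + 24)/8 = √57/8 ≈ 0.94373)
√((B - 85)*101 + 38119) = √((√57/8 - 85)*101 + 38119) = √((-85 + √57/8)*101 + 38119) = √((-8585 + 101*√57/8) + 38119) = √(29534 + 101*√57/8)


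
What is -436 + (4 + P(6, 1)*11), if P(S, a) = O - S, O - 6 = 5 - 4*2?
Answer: -465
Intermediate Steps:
O = 3 (O = 6 + (5 - 4*2) = 6 + (5 - 8) = 6 - 3 = 3)
P(S, a) = 3 - S
-436 + (4 + P(6, 1)*11) = -436 + (4 + (3 - 1*6)*11) = -436 + (4 + (3 - 6)*11) = -436 + (4 - 3*11) = -436 + (4 - 33) = -436 - 29 = -465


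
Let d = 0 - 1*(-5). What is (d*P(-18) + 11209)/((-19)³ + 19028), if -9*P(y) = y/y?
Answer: 100876/109521 ≈ 0.92107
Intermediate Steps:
d = 5 (d = 0 + 5 = 5)
P(y) = -⅑ (P(y) = -y/(9*y) = -⅑*1 = -⅑)
(d*P(-18) + 11209)/((-19)³ + 19028) = (5*(-⅑) + 11209)/((-19)³ + 19028) = (-5/9 + 11209)/(-6859 + 19028) = (100876/9)/12169 = (100876/9)*(1/12169) = 100876/109521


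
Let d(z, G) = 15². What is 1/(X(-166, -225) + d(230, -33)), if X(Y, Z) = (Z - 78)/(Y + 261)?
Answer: 95/21072 ≈ 0.0045084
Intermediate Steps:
d(z, G) = 225
X(Y, Z) = (-78 + Z)/(261 + Y)
1/(X(-166, -225) + d(230, -33)) = 1/((-78 - 225)/(261 - 166) + 225) = 1/(-303/95 + 225) = 1/(21072/95) = 95/21072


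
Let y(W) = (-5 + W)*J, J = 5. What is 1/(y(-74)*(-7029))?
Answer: 1/2776455 ≈ 3.6017e-7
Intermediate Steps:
y(W) = -25 + 5*W (y(W) = (-5 + W)*5 = -25 + 5*W)
1/(y(-74)*(-7029)) = 1/((-25 + 5*(-74))*(-7029)) = -1/7029/(-25 - 370) = -1/7029/(-395) = -1/395*(-1/7029) = 1/2776455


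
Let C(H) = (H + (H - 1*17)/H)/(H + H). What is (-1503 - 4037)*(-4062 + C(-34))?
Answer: 765028295/34 ≈ 2.2501e+7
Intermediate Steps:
C(H) = (H + (-17 + H)/H)/(2*H) (C(H) = (H + (H - 17)/H)/((2*H)) = (H + (-17 + H)/H)*(1/(2*H)) = (H + (-17 + H)/H)/(2*H))
(-1503 - 4037)*(-4062 + C(-34)) = (-1503 - 4037)*(-4062 + (½)*(-17 - 34 + (-34)²)/(-34)²) = -5540*(-4062 + (½)*(1/1156)*(-17 - 34 + 1156)) = -5540*(-4062 + (½)*(1/1156)*1105) = -5540*(-4062 + 65/136) = -5540*(-552367/136) = 765028295/34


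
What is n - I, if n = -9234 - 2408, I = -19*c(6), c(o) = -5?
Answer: -11737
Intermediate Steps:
I = 95 (I = -19*(-5) = 95)
n = -11642
n - I = -11642 - 1*95 = -11642 - 95 = -11737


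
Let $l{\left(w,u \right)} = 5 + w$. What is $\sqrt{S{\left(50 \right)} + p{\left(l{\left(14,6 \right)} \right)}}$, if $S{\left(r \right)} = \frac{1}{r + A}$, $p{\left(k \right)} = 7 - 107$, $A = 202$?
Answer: $\frac{i \sqrt{176393}}{42} \approx 9.9998 i$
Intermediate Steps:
$p{\left(k \right)} = -100$
$S{\left(r \right)} = \frac{1}{202 + r}$ ($S{\left(r \right)} = \frac{1}{r + 202} = \frac{1}{202 + r}$)
$\sqrt{S{\left(50 \right)} + p{\left(l{\left(14,6 \right)} \right)}} = \sqrt{\frac{1}{202 + 50} - 100} = \sqrt{\frac{1}{252} - 100} = \sqrt{- \frac{25199}{252}} = \frac{i \sqrt{176393}}{42}$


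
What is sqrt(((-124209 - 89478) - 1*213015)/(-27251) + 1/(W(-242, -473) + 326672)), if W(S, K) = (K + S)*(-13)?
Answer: sqrt(1312503431364415626945)/9155436717 ≈ 3.9570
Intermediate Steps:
W(S, K) = -13*K - 13*S
sqrt(((-124209 - 89478) - 1*213015)/(-27251) + 1/(W(-242, -473) + 326672)) = sqrt(((-124209 - 89478) - 1*213015)/(-27251) + 1/((-13*(-473) - 13*(-242)) + 326672)) = sqrt((-213687 - 213015)*(-1/27251) + 1/((6149 + 3146) + 326672)) = sqrt(-426702*(-1/27251) + 1/(9295 + 326672)) = sqrt(426702/27251 + 1/335967) = sqrt(143357818085/9155436717) = sqrt(1312503431364415626945)/9155436717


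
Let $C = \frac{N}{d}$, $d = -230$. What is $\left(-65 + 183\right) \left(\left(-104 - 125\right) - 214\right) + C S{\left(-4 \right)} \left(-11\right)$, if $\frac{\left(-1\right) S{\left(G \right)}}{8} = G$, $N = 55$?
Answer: $- \frac{1200366}{23} \approx -52190.0$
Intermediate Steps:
$S{\left(G \right)} = - 8 G$
$C = - \frac{11}{46}$ ($C = \frac{55}{-230} = 55 \left(- \frac{1}{230}\right) = - \frac{11}{46} \approx -0.23913$)
$\left(-65 + 183\right) \left(\left(-104 - 125\right) - 214\right) + C S{\left(-4 \right)} \left(-11\right) = \left(-65 + 183\right) \left(\left(-104 - 125\right) - 214\right) - \frac{11 \left(-8\right) \left(-4\right) \left(-11\right)}{46} = 118 \left(-229 - 214\right) - \frac{11 \cdot 32 \left(-11\right)}{46} = 118 \left(-443\right) - - \frac{1936}{23} = -52274 + \frac{1936}{23} = - \frac{1200366}{23}$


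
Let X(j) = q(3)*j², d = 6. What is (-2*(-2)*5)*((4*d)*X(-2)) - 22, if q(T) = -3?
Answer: -5782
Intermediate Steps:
X(j) = -3*j²
(-2*(-2)*5)*((4*d)*X(-2)) - 22 = (-2*(-2)*5)*((4*6)*(-3*(-2)²)) - 22 = (4*5)*(24*(-3*4)) - 22 = 20*(24*(-12)) - 22 = 20*(-288) - 22 = -5760 - 22 = -5782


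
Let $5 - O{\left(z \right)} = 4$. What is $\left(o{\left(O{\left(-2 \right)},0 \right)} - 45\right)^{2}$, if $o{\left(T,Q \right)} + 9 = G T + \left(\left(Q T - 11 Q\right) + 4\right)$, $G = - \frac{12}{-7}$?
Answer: $\frac{114244}{49} \approx 2331.5$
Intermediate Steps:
$G = \frac{12}{7}$ ($G = \left(-12\right) \left(- \frac{1}{7}\right) = \frac{12}{7} \approx 1.7143$)
$O{\left(z \right)} = 1$ ($O{\left(z \right)} = 5 - 4 = 1$)
$o{\left(T,Q \right)} = -5 - 11 Q + \frac{12 T}{7} + Q T$ ($o{\left(T,Q \right)} = -9 + \left(\frac{12 T}{7} + \left(\left(Q T - 11 Q\right) + 4\right)\right) = -9 + \left(\frac{12 T}{7} + \left(\left(- 11 Q + Q T\right) + 4\right)\right) = -9 + \left(\frac{12 T}{7} + \left(4 - 11 Q + Q T\right)\right) = -9 + \left(4 - 11 Q + \frac{12 T}{7} + Q T\right) = -5 - 11 Q + \frac{12 T}{7} + Q T$)
$\left(o{\left(O{\left(-2 \right)},0 \right)} - 45\right)^{2} = \left(\left(-5 - 0 + \frac{12}{7} \cdot 1 + 0 \cdot 1\right) - 45\right)^{2} = \left(\left(-5 + 0 + \frac{12}{7} + 0\right) - 45\right)^{2} = \left(- \frac{23}{7} - 45\right)^{2} = \left(- \frac{338}{7}\right)^{2} = \frac{114244}{49}$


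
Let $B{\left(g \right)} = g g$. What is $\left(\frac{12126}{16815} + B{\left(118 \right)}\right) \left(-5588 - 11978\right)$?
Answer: $- \frac{1370992257092}{5605} \approx -2.446 \cdot 10^{8}$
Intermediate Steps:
$B{\left(g \right)} = g^{2}$
$\left(\frac{12126}{16815} + B{\left(118 \right)}\right) \left(-5588 - 11978\right) = \left(\frac{12126}{16815} + 118^{2}\right) \left(-5588 - 11978\right) = \left(12126 \cdot \frac{1}{16815} + 13924\right) \left(-17566\right) = \left(\frac{4042}{5605} + 13924\right) \left(-17566\right) = \frac{78048062}{5605} \left(-17566\right) = - \frac{1370992257092}{5605}$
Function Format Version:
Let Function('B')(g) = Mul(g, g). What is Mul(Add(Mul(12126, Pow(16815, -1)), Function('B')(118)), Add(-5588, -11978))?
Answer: Rational(-1370992257092, 5605) ≈ -2.4460e+8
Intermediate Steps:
Function('B')(g) = Pow(g, 2)
Mul(Add(Mul(12126, Pow(16815, -1)), Function('B')(118)), Add(-5588, -11978)) = Mul(Add(Mul(12126, Pow(16815, -1)), Pow(118, 2)), Add(-5588, -11978)) = Mul(Add(Mul(12126, Rational(1, 16815)), 13924), -17566) = Mul(Add(Rational(4042, 5605), 13924), -17566) = Mul(Rational(78048062, 5605), -17566) = Rational(-1370992257092, 5605)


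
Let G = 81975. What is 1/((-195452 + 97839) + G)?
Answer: -1/15638 ≈ -6.3947e-5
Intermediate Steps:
1/((-195452 + 97839) + G) = 1/((-195452 + 97839) + 81975) = 1/(-97613 + 81975) = 1/(-15638) = -1/15638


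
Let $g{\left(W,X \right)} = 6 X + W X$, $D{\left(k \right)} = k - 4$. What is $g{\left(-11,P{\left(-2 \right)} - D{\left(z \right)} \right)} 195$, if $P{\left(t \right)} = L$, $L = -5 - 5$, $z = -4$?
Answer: $1950$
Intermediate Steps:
$D{\left(k \right)} = -4 + k$
$L = -10$
$P{\left(t \right)} = -10$
$g{\left(-11,P{\left(-2 \right)} - D{\left(z \right)} \right)} 195 = \left(-10 - \left(-4 - 4\right)\right) \left(6 - 11\right) 195 = \left(-10 - -8\right) \left(-5\right) 195 = \left(-10 + 8\right) \left(-5\right) 195 = \left(-2\right) \left(-5\right) 195 = 10 \cdot 195 = 1950$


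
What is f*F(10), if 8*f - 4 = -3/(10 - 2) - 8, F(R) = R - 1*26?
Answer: 35/4 ≈ 8.7500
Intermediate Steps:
F(R) = -26 + R (F(R) = R - 26 = -26 + R)
f = -35/64 (f = 1/2 + (-3/(10 - 2) - 8)/8 = 1/2 + (-3/8 - 8)/8 = 1/2 + (1/8)*(-67/8) = 1/2 - 67/64 = -35/64 ≈ -0.54688)
f*F(10) = -35*(-26 + 10)/64 = -35/64*(-16) = 35/4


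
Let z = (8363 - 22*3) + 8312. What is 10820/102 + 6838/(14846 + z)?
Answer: 56840096/534735 ≈ 106.30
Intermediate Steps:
z = 16609 (z = (8363 - 66) + 8312 = 8297 + 8312 = 16609)
10820/102 + 6838/(14846 + z) = 10820/102 + 6838/(14846 + 16609) = 10820*(1/102) + 6838/31455 = 5410/51 + 6838*(1/31455) = 5410/51 + 6838/31455 = 56840096/534735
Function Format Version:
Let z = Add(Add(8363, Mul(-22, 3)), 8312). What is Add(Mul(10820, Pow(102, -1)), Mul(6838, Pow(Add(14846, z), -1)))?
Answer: Rational(56840096, 534735) ≈ 106.30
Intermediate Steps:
z = 16609 (z = Add(Add(8363, -66), 8312) = Add(8297, 8312) = 16609)
Add(Mul(10820, Pow(102, -1)), Mul(6838, Pow(Add(14846, z), -1))) = Add(Mul(10820, Pow(102, -1)), Mul(6838, Pow(Add(14846, 16609), -1))) = Add(Mul(10820, Rational(1, 102)), Mul(6838, Pow(31455, -1))) = Add(Rational(5410, 51), Mul(6838, Rational(1, 31455))) = Add(Rational(5410, 51), Rational(6838, 31455)) = Rational(56840096, 534735)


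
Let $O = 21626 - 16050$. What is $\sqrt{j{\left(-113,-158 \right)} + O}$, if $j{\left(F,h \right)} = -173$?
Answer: $\sqrt{5403} \approx 73.505$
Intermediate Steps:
$O = 5576$ ($O = 21626 - 16050 = 5576$)
$\sqrt{j{\left(-113,-158 \right)} + O} = \sqrt{-173 + 5576} = \sqrt{5403}$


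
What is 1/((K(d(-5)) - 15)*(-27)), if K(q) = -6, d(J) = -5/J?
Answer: 1/567 ≈ 0.0017637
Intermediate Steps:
1/((K(d(-5)) - 15)*(-27)) = 1/((-6 - 15)*(-27)) = 1/(-21*(-27)) = 1/567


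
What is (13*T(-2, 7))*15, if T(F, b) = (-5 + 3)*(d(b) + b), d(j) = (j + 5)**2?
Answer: -58890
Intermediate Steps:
d(j) = (5 + j)**2
T(F, b) = -2*b - 2*(5 + b)**2 (T(F, b) = (-5 + 3)*((5 + b)**2 + b) = -2*(b + (5 + b)**2) = -2*b - 2*(5 + b)**2)
(13*T(-2, 7))*15 = (13*(-2*7 - 2*(5 + 7)**2))*15 = (13*(-14 - 2*12**2))*15 = (13*(-14 - 2*144))*15 = (13*(-14 - 288))*15 = (13*(-302))*15 = -3926*15 = -58890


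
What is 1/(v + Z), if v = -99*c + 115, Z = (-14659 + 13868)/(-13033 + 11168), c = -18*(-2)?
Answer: -1865/6431594 ≈ -0.00028997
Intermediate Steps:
c = 36
Z = 791/1865 (Z = -791/(-1865) = -791*(-1/1865) = 791/1865 ≈ 0.42413)
v = -3449 (v = -99*36 + 115 = -3564 + 115 = -3449)
1/(v + Z) = 1/(-3449 + 791/1865) = 1/(-6431594/1865) = -1865/6431594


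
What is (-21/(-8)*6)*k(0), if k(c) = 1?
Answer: 63/4 ≈ 15.750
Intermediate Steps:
(-21/(-8)*6)*k(0) = (-21/(-8)*6)*1 = (-21*(-⅛)*6)*1 = ((21/8)*6)*1 = (63/4)*1 = 63/4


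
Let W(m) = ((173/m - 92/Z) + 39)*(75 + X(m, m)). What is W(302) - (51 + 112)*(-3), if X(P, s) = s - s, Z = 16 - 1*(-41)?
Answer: 19141457/5738 ≈ 3335.9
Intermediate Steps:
Z = 57 (Z = 16 + 41 = 57)
X(P, s) = 0
W(m) = 53275/19 + 12975/m (W(m) = ((173/m - 92/57) + 39)*(75 + 0) = ((173/m - 92*1/57) + 39)*75 = ((173/m - 92/57) + 39)*75 = ((-92/57 + 173/m) + 39)*75 = (2131/57 + 173/m)*75 = 53275/19 + 12975/m)
W(302) - (51 + 112)*(-3) = (53275/19 + 12975/302) - (51 + 112)*(-3) = (53275/19 + 12975*(1/302)) - 163*(-3) = (53275/19 + 12975/302) - 1*(-489) = 16335575/5738 + 489 = 19141457/5738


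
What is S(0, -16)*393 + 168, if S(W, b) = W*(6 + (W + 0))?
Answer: 168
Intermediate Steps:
S(W, b) = W*(6 + W)
S(0, -16)*393 + 168 = (0*(6 + 0))*393 + 168 = (0*6)*393 + 168 = 0*393 + 168 = 0 + 168 = 168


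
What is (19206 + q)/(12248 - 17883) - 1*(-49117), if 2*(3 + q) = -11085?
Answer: 79074467/1610 ≈ 49115.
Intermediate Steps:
q = -11091/2 (q = -3 + (1/2)*(-11085) = -3 - 11085/2 = -11091/2 ≈ -5545.5)
(19206 + q)/(12248 - 17883) - 1*(-49117) = (19206 - 11091/2)/(12248 - 17883) - 1*(-49117) = (27321/2)/(-5635) + 49117 = (27321/2)*(-1/5635) + 49117 = -3903/1610 + 49117 = 79074467/1610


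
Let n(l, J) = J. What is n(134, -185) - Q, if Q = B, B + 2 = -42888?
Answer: 42705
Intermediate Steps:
B = -42890 (B = -2 - 42888 = -42890)
Q = -42890
n(134, -185) - Q = -185 - 1*(-42890) = -185 + 42890 = 42705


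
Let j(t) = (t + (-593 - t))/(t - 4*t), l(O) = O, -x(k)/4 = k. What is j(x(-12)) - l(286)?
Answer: -40591/144 ≈ -281.88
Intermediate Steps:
x(k) = -4*k
j(t) = 593/(3*t) (j(t) = -593*(-1/(3*t)) = -(-593)/(3*t) = 593/(3*t))
j(x(-12)) - l(286) = 593/(3*((-4*(-12)))) - 1*286 = (593/3)/48 - 286 = (593/3)*(1/48) - 286 = 593/144 - 286 = -40591/144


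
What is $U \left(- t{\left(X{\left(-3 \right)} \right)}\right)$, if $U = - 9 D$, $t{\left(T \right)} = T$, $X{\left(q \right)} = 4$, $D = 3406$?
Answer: $122616$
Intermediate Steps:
$U = -30654$ ($U = \left(-9\right) 3406 = -30654$)
$U \left(- t{\left(X{\left(-3 \right)} \right)}\right) = - 30654 \left(\left(-1\right) 4\right) = \left(-30654\right) \left(-4\right) = 122616$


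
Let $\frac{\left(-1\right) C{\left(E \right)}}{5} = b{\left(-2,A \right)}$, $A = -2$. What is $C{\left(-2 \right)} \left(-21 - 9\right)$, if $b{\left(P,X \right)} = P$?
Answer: $-300$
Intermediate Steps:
$C{\left(E \right)} = 10$ ($C{\left(E \right)} = \left(-5\right) \left(-2\right) = 10$)
$C{\left(-2 \right)} \left(-21 - 9\right) = 10 \left(-21 - 9\right) = 10 \left(-30\right) = -300$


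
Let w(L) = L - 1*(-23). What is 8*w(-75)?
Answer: -416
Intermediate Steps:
w(L) = 23 + L (w(L) = L + 23 = 23 + L)
8*w(-75) = 8*(23 - 75) = 8*(-52) = -416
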